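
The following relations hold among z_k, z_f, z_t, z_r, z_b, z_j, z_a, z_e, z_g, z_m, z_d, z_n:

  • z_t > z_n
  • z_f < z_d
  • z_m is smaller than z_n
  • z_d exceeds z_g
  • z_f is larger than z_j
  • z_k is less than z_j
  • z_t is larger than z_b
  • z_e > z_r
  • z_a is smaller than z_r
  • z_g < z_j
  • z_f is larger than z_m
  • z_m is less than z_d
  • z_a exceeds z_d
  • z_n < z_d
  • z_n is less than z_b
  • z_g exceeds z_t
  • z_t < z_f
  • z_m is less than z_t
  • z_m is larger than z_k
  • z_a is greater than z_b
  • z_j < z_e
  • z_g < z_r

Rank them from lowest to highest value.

Nothing is placed below z_k, so it is least; from there z_k < z_m; z_m < z_n; z_n < z_b; z_b < z_t; z_t < z_g; z_g < z_j; z_j < z_f; z_f < z_d; z_d < z_a; z_a < z_r; z_r < z_e, each given directly.

z_k < z_m < z_n < z_b < z_t < z_g < z_j < z_f < z_d < z_a < z_r < z_e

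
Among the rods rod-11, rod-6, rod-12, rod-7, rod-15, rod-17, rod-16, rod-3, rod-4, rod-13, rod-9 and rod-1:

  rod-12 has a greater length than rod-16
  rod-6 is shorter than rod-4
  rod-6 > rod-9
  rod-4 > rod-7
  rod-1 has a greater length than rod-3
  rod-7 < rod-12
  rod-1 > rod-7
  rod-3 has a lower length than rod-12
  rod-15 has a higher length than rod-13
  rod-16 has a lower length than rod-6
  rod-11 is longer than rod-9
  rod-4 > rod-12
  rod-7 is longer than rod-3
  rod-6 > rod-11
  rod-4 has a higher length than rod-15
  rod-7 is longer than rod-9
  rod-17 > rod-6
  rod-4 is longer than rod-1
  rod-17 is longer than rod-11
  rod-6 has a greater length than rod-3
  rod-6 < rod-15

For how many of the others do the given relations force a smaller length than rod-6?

From rod-6 the given relations immediately reach rod-16, rod-3, rod-9, rod-11.
Nothing else is reachable below rod-6; 4 in all.

4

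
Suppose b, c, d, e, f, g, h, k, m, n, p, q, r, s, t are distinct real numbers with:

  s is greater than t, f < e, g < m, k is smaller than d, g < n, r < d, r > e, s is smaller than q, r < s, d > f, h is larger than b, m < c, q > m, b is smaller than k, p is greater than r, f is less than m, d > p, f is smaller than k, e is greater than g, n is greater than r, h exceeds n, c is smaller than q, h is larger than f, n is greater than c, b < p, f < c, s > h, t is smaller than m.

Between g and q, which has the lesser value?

Link the given pairs in sequence: g < m; m < c; c < n; n < h; h < s; s < q.
Together: g < m < c < n < h < s < q.
So g < q; g is the smaller of the two.

g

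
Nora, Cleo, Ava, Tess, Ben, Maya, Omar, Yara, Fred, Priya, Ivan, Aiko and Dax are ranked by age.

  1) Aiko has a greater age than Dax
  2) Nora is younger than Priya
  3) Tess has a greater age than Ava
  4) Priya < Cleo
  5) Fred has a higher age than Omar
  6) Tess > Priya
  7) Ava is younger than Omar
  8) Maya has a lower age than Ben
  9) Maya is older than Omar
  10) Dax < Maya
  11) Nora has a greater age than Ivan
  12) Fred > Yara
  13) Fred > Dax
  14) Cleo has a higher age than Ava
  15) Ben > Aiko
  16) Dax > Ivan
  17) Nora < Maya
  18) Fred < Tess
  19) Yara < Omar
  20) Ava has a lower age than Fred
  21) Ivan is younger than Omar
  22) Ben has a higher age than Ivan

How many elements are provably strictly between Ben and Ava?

2

Chaining upward from Ava reaches: Omar, Fred, Maya, Cleo, Tess.
Chaining downward from Ben reaches: Ivan, Nora, Yara, Omar, Dax, Maya, Aiko.
Strictly between Ava and Ben are those in both lists: Omar, Maya — 2 elements.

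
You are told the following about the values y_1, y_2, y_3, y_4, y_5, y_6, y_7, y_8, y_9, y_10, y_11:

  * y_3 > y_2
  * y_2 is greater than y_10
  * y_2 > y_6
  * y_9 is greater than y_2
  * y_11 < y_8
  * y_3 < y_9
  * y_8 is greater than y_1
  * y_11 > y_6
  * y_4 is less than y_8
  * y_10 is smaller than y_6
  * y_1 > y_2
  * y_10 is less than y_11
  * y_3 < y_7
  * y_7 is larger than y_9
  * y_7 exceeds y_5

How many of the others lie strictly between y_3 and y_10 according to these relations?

Chaining upward from y_10 reaches: y_6, y_2, y_9, y_11, y_1, y_7, y_8.
Chaining downward from y_3 reaches: y_6, y_2.
Strictly between y_10 and y_3 are those in both lists: y_6, y_2 — 2 elements.

2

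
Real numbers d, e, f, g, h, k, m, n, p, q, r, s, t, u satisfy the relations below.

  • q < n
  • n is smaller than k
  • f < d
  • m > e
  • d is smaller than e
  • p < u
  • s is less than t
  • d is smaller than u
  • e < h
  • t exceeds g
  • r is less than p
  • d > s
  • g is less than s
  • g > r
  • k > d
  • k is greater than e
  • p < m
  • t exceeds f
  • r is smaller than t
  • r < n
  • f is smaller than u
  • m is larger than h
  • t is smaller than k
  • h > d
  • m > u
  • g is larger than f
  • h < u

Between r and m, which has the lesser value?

r < g and g < s give r < s.
With s < d: r < g < s < d.
Then d < e extends the chain to e.
With e < h: r < g < s < d < e < h.
Then h < m extends the chain to m.
So r < m; r is the smaller of the two.

r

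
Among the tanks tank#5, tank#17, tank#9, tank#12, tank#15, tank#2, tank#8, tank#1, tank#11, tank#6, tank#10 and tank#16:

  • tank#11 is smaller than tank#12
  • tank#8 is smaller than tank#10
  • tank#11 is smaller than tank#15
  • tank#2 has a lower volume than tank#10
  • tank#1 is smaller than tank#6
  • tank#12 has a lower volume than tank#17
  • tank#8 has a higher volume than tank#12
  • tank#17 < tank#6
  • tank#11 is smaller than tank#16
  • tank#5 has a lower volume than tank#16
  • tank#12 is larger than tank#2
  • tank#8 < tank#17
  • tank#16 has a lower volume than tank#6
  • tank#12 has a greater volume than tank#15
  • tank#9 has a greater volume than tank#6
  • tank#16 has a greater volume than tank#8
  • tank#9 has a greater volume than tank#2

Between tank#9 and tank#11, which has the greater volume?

Following the relations from tank#11: tank#11 < tank#15 < tank#12 < tank#8 < tank#17 < tank#6 < tank#9.
So tank#11 < tank#9; tank#9 is the larger of the two.

tank#9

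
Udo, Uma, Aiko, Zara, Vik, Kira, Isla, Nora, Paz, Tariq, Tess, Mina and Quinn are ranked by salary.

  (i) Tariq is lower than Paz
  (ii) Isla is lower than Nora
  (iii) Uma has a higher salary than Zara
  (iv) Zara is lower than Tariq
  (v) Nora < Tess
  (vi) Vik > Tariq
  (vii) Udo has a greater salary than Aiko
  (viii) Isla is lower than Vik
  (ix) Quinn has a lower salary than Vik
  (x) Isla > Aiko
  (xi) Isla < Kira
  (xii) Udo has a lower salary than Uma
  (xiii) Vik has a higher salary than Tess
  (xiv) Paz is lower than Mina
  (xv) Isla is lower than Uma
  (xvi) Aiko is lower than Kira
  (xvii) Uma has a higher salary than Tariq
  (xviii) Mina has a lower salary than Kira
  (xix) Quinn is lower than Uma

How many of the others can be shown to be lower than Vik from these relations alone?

From Vik the given relations immediately reach Tariq, Isla, Tess, Quinn.
From those, Aiko, Zara, Nora — 7 in total.
Nothing else is reachable below Vik; 7 in all.

7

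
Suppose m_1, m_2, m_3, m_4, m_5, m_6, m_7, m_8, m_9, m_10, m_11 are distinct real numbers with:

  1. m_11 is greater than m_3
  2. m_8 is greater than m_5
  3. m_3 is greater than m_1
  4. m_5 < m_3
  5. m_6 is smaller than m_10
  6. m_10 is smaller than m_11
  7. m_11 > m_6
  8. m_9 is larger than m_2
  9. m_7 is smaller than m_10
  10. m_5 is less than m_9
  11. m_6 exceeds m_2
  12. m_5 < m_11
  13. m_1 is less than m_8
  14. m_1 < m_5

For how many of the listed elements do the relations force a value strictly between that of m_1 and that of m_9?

The relations place m_1 below m_9. An element lies strictly between them when it is forced above m_1 and also forced below m_9.
Above m_1: {m_5, m_8, m_3, m_11}. Below m_9: {m_5, m_2}.
Intersection: {m_5} — 1.

1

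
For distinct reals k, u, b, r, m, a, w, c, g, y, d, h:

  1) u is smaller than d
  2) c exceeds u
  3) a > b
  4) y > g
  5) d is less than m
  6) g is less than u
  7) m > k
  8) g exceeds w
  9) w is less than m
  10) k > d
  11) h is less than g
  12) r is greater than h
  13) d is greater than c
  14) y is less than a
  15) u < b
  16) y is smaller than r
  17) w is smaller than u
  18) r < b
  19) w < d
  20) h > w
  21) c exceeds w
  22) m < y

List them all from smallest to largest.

w < h < g < u < c < d < k < m < y < r < b < a

Nothing is placed below w, so it is least; from there w < h; h < g; g < u; u < c; c < d; d < k; k < m; m < y; y < r; r < b; b < a, each given directly.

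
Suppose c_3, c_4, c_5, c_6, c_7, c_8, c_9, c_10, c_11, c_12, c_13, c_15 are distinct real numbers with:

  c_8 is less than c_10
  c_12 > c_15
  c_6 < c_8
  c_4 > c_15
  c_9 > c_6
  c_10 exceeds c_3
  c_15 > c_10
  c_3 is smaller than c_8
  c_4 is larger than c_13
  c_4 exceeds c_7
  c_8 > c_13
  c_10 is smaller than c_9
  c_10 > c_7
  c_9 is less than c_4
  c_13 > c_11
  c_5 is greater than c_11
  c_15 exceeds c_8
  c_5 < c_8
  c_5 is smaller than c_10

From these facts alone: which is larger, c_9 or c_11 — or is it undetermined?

c_11 < c_5 and c_5 < c_8 give c_11 < c_8.
With c_8 < c_10: c_11 < c_5 < c_8 < c_10.
With c_10 < c_9: c_11 < c_5 < c_8 < c_10 < c_9.
So c_9 is larger.

c_9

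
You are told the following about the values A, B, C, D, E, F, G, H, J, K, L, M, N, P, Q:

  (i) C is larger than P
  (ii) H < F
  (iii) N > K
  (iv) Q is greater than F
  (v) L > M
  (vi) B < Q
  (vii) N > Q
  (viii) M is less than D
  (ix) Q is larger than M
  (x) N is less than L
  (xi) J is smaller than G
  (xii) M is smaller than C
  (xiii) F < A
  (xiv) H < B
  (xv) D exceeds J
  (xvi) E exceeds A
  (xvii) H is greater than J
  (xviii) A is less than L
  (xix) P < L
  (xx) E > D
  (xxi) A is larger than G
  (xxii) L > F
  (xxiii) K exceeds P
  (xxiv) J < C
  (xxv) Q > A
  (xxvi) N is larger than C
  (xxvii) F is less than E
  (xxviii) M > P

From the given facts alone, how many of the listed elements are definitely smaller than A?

Directly below A: G, F.
One step further: J, H (4 so far).
No other element is forced below A by the given relations, so the count is 4.

4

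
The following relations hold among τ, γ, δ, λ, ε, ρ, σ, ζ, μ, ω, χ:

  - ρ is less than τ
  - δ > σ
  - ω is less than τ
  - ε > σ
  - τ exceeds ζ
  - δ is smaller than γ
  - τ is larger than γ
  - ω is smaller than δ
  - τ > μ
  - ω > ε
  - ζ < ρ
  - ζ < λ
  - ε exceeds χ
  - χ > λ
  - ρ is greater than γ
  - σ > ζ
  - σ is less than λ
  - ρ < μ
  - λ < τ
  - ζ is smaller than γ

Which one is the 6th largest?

Chaining the given pairs: ζ < σ < λ < χ < ε < ω < δ < γ < ρ < μ < τ.
Counting 6 from the largest end gives ω.

ω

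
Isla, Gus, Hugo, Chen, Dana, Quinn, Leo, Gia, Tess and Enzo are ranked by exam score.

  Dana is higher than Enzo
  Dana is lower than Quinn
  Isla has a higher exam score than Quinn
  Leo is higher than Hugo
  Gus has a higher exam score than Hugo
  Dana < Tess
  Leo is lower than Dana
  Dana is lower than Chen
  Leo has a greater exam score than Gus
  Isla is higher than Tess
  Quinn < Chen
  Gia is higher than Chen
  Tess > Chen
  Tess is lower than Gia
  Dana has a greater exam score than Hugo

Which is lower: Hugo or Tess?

Link the given pairs in sequence: Hugo < Gus; Gus < Leo; Leo < Dana; Dana < Quinn; Quinn < Chen; Chen < Tess.
Together: Hugo < Gus < Leo < Dana < Quinn < Chen < Tess.
So Hugo < Tess; Hugo is the lower of the two.

Hugo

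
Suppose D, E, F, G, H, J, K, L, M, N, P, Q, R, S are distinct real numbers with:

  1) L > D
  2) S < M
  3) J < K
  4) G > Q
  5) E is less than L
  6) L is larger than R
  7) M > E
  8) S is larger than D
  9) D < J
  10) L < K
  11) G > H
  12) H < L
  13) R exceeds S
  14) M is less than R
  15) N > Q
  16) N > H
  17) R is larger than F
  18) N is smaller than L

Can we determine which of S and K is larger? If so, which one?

K

S < M < R < L < K, by transitivity through M, R, L.
So K is larger.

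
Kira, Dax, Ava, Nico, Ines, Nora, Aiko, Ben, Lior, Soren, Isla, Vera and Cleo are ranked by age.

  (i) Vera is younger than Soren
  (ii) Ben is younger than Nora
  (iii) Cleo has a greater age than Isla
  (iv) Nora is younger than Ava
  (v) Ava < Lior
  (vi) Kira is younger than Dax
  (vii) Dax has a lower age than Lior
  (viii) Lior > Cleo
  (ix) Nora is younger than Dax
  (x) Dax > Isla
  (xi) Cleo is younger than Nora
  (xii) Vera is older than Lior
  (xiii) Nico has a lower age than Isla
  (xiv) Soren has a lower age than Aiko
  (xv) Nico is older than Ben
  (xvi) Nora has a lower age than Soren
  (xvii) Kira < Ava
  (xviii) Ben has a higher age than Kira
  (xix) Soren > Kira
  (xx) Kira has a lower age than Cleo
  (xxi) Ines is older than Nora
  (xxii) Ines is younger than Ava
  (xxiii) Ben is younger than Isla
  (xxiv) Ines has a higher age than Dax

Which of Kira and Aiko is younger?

Chaining the given relations: Kira < Ben < Nico < Isla < Cleo < Nora < Dax < Ines < Ava < Lior < Vera < Soren < Aiko.
So Kira < Aiko; Kira is the younger of the two.

Kira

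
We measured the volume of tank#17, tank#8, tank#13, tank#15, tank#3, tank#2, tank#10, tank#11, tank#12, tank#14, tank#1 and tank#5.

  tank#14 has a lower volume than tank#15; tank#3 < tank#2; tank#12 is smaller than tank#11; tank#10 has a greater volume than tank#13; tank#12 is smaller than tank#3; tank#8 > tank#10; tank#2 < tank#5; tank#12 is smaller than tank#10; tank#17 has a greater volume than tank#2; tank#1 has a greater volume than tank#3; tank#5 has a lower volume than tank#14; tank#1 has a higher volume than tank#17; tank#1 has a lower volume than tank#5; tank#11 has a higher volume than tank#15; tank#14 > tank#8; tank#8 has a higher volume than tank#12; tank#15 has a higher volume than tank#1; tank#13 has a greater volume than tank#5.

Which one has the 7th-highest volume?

tank#5

Piecing the relations together gives one ordering: tank#12 < tank#3 < tank#2 < tank#17 < tank#1 < tank#5 < tank#13 < tank#10 < tank#8 < tank#14 < tank#15 < tank#11.
The 7th largest is tank#5.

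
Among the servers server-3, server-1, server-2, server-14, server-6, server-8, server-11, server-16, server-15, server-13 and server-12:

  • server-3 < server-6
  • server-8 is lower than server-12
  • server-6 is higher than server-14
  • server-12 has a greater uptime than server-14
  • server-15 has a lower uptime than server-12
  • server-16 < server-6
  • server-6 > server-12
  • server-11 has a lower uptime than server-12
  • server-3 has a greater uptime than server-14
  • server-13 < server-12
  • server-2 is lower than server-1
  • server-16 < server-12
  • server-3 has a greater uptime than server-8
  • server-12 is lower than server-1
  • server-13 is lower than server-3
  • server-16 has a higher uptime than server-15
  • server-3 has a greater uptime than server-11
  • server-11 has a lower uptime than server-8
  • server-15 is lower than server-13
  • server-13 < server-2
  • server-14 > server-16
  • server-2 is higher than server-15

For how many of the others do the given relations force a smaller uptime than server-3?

The elements the relations force below server-3 are server-15, server-11, server-16, server-13, server-8, server-14 — no chain reaches any other.
That is 6.

6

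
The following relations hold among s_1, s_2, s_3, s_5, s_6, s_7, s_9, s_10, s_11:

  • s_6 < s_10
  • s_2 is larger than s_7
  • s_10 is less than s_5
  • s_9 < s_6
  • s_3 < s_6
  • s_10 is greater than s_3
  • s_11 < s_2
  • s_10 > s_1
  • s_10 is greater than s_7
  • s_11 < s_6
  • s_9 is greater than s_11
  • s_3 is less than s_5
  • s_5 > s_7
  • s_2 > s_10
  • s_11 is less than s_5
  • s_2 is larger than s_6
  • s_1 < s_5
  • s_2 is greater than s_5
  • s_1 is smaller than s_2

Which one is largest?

Chaining downward from s_2: directly below it, s_11, s_1, s_7, s_6, s_10, s_5; then s_3, s_9.
That covers every other element, and nothing is given above s_2, so s_2 is the largest.

s_2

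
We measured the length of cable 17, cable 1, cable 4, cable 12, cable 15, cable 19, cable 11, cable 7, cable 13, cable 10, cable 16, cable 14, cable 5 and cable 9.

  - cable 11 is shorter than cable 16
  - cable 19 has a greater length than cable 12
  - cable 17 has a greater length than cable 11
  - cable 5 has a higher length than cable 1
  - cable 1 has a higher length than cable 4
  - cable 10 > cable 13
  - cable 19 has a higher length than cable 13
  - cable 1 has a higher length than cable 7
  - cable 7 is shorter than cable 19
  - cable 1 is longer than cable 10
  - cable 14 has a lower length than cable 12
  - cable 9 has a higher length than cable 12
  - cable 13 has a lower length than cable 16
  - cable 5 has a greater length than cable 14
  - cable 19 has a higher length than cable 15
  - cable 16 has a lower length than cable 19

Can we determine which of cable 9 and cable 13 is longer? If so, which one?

Following every chain through cable 13: above cable 13 we get cable 16, cable 19, cable 10, cable 1, cable 5.
cable 9 is not reached, and no chain runs the other way from cable 9 to cable 13.
So the given relations leave the order of cable 13 and cable 9 undetermined.

undetermined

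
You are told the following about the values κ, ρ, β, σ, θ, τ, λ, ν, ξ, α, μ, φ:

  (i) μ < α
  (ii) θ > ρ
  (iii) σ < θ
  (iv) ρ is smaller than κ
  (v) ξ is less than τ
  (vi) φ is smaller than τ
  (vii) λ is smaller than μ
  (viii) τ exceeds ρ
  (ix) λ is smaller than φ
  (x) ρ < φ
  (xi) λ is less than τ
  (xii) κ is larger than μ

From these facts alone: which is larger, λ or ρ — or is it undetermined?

undetermined

Following every chain through ρ: above ρ we get φ, τ, θ, κ.
λ is not reached, and no chain runs the other way from λ to ρ.
So the given relations leave the order of ρ and λ undetermined.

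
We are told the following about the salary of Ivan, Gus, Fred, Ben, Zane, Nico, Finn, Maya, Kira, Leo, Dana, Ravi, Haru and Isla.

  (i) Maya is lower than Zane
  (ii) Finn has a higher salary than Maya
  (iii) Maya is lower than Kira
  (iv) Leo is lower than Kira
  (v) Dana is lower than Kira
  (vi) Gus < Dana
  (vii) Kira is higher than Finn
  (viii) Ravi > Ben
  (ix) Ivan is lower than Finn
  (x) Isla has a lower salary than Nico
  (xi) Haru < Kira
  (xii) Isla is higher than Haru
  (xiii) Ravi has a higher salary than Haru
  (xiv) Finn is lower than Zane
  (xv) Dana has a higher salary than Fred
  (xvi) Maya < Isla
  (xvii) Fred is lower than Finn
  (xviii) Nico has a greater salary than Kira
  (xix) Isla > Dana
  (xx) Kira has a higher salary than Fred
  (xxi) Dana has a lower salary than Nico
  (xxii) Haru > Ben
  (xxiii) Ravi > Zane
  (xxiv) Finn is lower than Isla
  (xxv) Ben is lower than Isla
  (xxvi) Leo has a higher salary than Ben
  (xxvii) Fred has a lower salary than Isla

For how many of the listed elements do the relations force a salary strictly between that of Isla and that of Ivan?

1

Chaining upward from Ivan reaches: Finn, Zane, Kira, Nico, Ravi.
Chaining downward from Isla reaches: Maya, Fred, Gus, Dana, Ben, Finn, Haru.
Strictly between Ivan and Isla are those in both lists: Finn — 1 element.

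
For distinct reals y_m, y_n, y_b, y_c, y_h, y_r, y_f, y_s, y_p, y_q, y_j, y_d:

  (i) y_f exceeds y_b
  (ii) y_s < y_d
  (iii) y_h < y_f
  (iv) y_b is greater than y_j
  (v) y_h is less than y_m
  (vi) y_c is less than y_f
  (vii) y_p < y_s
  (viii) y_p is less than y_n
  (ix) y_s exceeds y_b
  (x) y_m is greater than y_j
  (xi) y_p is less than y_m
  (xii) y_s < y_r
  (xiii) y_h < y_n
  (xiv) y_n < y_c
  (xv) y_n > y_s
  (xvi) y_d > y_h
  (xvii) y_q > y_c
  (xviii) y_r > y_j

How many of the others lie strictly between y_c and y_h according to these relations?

The relations place y_h below y_c. An element lies strictly between them when it is forced above y_h and also forced below y_c.
Above y_h: {y_n, y_d, y_m, y_f, y_q}. Below y_c: {y_j, y_b, y_p, y_s, y_n}.
Intersection: {y_n} — 1.

1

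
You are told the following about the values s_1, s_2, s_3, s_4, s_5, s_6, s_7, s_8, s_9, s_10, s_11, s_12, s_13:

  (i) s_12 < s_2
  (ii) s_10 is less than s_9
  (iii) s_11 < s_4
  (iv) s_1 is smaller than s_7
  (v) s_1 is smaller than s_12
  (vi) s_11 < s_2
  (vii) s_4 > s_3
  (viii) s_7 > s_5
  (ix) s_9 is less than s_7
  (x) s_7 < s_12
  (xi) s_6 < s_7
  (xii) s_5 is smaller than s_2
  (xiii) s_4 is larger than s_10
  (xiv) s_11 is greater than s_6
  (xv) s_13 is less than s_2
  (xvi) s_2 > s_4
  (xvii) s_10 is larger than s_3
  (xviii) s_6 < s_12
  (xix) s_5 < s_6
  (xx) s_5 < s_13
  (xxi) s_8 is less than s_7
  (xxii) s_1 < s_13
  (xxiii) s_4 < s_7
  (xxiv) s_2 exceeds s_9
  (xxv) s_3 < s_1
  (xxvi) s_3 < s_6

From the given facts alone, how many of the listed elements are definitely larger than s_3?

The elements the relations force above s_3 are s_1, s_10, s_6, s_11, s_13, s_4, s_9, s_7, s_12, s_2 — no chain reaches any other.
That is 10.

10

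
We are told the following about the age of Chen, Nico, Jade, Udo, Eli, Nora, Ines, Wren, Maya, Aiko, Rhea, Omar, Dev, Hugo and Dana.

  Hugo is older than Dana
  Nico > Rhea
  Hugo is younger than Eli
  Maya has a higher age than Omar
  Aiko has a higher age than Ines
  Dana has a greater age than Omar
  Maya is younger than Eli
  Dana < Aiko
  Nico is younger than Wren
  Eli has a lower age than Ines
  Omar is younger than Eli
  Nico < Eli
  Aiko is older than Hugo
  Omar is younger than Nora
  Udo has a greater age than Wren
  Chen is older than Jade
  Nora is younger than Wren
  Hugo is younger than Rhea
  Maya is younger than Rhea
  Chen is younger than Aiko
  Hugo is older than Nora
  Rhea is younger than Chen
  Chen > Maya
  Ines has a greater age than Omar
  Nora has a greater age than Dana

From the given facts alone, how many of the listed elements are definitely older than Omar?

Directly above Omar: Maya, Dana, Nora, Eli, Ines.
One step further: Hugo, Rhea, Wren, Chen, Aiko (10 so far).
One step further: Nico, Udo (12 so far).
No other element is forced above Omar by the given relations, so the count is 12.

12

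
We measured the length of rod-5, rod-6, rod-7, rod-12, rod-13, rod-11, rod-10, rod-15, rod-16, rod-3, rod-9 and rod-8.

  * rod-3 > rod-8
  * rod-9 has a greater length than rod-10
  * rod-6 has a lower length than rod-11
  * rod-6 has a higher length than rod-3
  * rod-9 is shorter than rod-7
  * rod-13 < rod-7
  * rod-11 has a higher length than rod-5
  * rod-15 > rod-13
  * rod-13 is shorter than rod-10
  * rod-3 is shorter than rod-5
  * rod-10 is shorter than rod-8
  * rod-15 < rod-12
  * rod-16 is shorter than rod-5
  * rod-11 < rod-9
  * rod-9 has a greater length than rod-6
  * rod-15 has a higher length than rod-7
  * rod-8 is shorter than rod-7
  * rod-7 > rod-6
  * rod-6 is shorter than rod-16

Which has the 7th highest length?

rod-16

The consecutive relations fix a unique order: rod-13 < rod-10 < rod-8 < rod-3 < rod-6 < rod-16 < rod-5 < rod-11 < rod-9 < rod-7 < rod-15 < rod-12.
Counting 7 from the largest end gives rod-16.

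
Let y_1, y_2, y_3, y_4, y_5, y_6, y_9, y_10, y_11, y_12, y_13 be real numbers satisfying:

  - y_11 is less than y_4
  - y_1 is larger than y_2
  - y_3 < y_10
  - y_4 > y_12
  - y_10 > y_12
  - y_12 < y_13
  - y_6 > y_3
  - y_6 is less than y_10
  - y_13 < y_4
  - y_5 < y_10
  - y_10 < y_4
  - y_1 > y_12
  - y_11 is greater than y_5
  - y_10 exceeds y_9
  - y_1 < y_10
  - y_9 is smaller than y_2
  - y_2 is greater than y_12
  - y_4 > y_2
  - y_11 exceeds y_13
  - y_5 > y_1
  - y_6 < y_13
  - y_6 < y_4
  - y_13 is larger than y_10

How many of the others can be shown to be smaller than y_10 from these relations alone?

From y_10 the given relations immediately reach y_9, y_12, y_3, y_1, y_5, y_6.
From those, y_2 — 7 in total.
No other element is forced below y_10 by the given relations, so the count is 7.

7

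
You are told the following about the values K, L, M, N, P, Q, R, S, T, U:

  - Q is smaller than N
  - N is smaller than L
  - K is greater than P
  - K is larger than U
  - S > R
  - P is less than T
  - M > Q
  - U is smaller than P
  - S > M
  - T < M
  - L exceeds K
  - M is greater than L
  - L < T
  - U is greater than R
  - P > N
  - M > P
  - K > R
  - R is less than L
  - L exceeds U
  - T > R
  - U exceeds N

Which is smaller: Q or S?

Q

Chaining the given relations: Q < N < U < P < K < L < T < M < S.
So Q < S; Q is the smaller of the two.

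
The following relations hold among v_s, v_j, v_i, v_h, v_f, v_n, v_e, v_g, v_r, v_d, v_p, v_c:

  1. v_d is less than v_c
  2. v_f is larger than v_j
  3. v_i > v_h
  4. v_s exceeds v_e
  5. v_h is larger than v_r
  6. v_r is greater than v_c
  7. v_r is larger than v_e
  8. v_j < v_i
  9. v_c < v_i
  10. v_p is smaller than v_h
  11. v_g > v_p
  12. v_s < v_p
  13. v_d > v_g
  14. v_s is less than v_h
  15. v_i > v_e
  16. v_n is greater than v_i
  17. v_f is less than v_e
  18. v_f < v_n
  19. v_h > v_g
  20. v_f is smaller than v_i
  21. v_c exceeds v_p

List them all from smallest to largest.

v_j < v_f < v_e < v_s < v_p < v_g < v_d < v_c < v_r < v_h < v_i < v_n

The consecutive links are each given: v_j < v_f; v_f < v_e; v_e < v_s; v_s < v_p; v_p < v_g; v_g < v_d; v_d < v_c; v_c < v_r; v_r < v_h; v_h < v_i; v_i < v_n.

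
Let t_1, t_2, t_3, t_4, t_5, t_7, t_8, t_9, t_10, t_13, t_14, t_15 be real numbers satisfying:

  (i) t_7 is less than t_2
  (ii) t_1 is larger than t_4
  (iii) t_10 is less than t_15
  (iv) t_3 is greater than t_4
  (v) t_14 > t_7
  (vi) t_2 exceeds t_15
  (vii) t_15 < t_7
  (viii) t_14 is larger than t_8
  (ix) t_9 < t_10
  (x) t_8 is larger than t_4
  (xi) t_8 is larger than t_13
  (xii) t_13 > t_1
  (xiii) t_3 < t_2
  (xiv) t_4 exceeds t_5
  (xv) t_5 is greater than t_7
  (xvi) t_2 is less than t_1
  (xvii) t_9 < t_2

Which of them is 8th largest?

t_5

Piecing the relations together gives one ordering: t_9 < t_10 < t_15 < t_7 < t_5 < t_4 < t_3 < t_2 < t_1 < t_13 < t_8 < t_14.
Counting 8 from the largest end gives t_5.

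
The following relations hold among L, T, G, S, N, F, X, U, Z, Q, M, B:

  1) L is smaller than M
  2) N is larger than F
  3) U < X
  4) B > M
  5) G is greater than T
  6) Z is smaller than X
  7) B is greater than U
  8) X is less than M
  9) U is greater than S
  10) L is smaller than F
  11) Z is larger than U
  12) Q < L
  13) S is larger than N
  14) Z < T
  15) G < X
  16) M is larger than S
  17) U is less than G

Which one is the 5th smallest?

S

Piecing the relations together gives one ordering: Q < L < F < N < S < U < Z < T < G < X < M < B.
The 5th smallest is S.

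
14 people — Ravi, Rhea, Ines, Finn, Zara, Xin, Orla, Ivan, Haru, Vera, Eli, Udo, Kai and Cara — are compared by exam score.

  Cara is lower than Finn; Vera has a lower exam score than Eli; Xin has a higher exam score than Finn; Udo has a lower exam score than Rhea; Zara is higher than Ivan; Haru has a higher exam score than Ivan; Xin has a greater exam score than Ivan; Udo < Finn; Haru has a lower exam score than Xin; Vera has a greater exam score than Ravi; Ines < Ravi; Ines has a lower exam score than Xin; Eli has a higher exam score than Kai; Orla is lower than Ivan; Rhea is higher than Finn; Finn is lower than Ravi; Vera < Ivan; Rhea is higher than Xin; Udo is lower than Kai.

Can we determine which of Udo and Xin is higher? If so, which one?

Udo < Finn and Finn < Ravi give Udo < Ravi.
With Ravi < Vera: Udo < Finn < Ravi < Vera.
With Vera < Ivan: Udo < Finn < Ravi < Vera < Ivan.
Then Ivan < Haru extends the chain to Haru.
With Haru < Xin: Udo < Finn < Ravi < Vera < Ivan < Haru < Xin.
So Xin is higher.

Xin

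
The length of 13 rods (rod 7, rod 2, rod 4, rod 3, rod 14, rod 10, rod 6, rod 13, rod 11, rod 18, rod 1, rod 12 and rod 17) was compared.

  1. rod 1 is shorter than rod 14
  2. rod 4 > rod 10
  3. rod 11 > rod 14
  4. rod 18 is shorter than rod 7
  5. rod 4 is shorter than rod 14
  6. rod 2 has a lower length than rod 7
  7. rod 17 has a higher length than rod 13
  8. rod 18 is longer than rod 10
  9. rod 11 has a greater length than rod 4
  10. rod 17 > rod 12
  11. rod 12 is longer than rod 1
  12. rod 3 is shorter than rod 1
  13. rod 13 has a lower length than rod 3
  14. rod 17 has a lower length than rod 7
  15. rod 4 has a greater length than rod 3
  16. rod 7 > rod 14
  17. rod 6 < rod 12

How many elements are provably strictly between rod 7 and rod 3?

5

The relations place rod 3 below rod 7. An element lies strictly between them when it is forced above rod 3 and also forced below rod 7.
Above rod 3: {rod 1, rod 12, rod 17, rod 4, rod 14, rod 11}. Below rod 7: {rod 13, rod 6, rod 1, rod 12, rod 17, rod 10, rod 4, rod 14, rod 18, rod 2}.
Intersection: {rod 1, rod 12, rod 17, rod 4, rod 14} — 5.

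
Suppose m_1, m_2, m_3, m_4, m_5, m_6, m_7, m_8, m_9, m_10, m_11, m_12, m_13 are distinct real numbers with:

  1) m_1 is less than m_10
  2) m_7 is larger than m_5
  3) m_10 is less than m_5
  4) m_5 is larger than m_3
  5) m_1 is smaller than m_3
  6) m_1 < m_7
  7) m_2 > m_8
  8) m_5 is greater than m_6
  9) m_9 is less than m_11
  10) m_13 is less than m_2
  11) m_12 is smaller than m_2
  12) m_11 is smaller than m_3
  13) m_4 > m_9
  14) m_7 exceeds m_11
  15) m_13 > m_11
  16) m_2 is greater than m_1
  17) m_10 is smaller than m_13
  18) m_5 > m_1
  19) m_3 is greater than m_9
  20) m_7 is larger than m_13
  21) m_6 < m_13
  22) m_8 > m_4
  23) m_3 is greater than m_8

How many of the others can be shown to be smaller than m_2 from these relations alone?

9

Directly below m_2: m_12, m_1, m_8, m_13.
One step further: m_4, m_10, m_6, m_11 (8 so far).
One step further: m_9 (9 so far).
No other element is forced below m_2 by the given relations, so the count is 9.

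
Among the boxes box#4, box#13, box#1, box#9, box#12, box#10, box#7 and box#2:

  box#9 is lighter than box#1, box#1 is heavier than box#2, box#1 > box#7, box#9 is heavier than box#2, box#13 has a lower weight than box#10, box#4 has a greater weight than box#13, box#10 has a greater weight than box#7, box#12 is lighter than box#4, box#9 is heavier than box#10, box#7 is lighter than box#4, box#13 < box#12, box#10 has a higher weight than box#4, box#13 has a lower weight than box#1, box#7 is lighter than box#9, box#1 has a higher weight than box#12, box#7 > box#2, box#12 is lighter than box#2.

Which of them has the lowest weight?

box#13

Chaining upward from box#13: directly above it, box#12, box#4, box#10, box#1; then box#2, box#9; then box#7.
That covers every other element, and nothing is given below box#13, so box#13 is the lowest weight.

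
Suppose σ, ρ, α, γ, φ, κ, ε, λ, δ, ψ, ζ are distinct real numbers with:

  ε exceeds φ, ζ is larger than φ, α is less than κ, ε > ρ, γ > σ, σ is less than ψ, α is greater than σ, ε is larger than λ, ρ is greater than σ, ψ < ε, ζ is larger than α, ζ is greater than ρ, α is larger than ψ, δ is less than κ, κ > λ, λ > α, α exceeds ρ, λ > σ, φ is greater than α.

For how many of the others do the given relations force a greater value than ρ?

6

The elements the relations force above ρ are α, λ, κ, φ, ε, ζ — no chain reaches any other.
That is 6.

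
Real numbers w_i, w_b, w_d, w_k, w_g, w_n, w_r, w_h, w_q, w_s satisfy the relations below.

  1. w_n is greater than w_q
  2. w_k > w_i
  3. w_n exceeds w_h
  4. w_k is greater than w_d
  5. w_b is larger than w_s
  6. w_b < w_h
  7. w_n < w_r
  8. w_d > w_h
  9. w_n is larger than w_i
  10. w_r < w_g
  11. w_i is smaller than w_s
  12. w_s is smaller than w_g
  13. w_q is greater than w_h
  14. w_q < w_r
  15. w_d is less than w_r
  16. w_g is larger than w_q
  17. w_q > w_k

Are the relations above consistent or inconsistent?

consistent

Every relation is compatible with w_i < w_s < w_b < w_h < w_d < w_k < w_q < w_n < w_r < w_g; the set is consistent.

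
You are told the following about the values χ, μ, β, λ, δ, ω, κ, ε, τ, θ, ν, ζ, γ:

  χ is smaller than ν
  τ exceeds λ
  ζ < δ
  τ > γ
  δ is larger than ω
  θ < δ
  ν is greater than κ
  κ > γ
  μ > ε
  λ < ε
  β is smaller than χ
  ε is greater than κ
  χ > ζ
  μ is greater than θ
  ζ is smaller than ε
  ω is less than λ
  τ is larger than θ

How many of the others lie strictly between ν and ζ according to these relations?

1

The relations place ζ below ν. An element lies strictly between them when it is forced above ζ and also forced below ν.
Above ζ: {χ, ε, μ, δ}. Below ν: {γ, κ, β, χ}.
Intersection: {χ} — 1.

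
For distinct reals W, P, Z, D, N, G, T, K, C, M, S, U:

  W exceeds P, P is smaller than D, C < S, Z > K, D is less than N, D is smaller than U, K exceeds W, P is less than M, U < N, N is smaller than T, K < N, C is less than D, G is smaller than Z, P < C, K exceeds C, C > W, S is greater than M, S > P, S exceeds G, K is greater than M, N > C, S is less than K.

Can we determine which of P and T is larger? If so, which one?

P < C and C < D give P < D.
Then D < U extends the chain to U.
Then U < N extends the chain to N.
With N < T: P < C < D < U < N < T.
So T is larger.

T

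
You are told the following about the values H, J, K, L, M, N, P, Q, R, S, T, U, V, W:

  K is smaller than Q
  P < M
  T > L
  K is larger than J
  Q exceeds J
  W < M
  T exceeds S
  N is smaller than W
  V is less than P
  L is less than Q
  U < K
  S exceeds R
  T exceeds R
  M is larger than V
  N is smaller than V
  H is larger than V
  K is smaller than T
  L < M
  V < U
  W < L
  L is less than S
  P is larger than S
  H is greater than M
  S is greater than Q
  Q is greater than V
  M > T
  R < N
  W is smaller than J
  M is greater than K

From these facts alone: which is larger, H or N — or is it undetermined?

H

Following the relations from N: N < V < U < K < Q < S < P < M < H.
So H is larger.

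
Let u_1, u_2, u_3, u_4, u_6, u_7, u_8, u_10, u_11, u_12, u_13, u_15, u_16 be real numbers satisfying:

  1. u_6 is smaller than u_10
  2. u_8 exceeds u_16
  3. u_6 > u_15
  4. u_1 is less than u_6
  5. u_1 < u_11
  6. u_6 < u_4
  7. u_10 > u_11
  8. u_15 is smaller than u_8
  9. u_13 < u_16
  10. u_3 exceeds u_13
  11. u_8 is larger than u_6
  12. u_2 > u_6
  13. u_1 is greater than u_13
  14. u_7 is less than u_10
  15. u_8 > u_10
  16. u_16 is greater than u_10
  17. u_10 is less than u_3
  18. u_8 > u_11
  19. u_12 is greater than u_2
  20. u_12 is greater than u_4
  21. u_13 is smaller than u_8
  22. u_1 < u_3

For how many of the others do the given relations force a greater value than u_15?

8

The elements the relations force above u_15 are u_6, u_2, u_4, u_10, u_16, u_8, u_12, u_3 — no chain reaches any other.
That is 8.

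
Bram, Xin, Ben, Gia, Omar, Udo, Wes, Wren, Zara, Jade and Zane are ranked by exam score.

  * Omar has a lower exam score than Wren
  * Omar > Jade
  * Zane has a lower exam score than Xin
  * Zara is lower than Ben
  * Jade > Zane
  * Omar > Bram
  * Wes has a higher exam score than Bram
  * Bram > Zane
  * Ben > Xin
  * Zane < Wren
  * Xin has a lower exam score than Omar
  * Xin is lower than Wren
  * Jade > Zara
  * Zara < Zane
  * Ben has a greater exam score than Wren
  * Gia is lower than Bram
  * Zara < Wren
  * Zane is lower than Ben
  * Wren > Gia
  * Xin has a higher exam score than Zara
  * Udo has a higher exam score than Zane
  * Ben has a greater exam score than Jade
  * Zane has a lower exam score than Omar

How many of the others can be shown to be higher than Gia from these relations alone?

5

Directly above Gia: Bram, Wren.
One step further: Omar, Wes, Ben (5 so far).
Nothing else is reachable above Gia; 5 in all.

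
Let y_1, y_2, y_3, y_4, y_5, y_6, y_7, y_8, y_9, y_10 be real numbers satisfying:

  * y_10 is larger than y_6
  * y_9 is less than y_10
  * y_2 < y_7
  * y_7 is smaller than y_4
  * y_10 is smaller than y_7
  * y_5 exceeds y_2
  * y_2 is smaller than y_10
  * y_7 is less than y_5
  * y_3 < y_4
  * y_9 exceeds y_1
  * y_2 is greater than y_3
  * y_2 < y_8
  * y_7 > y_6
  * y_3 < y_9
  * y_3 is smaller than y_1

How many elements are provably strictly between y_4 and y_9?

2

The relations place y_9 below y_4. An element lies strictly between them when it is forced above y_9 and also forced below y_4.
Above y_9: {y_10, y_7, y_5}. Below y_4: {y_3, y_2, y_1, y_6, y_10, y_7}.
Intersection: {y_10, y_7} — 2.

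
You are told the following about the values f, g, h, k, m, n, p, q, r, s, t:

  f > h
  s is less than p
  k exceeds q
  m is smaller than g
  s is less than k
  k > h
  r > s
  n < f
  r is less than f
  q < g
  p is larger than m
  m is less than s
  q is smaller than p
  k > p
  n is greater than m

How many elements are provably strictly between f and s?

1

Chaining upward from s reaches: p, r, k.
Chaining downward from f reaches: m, h, r, n.
Strictly between s and f are those in both lists: r — 1 element.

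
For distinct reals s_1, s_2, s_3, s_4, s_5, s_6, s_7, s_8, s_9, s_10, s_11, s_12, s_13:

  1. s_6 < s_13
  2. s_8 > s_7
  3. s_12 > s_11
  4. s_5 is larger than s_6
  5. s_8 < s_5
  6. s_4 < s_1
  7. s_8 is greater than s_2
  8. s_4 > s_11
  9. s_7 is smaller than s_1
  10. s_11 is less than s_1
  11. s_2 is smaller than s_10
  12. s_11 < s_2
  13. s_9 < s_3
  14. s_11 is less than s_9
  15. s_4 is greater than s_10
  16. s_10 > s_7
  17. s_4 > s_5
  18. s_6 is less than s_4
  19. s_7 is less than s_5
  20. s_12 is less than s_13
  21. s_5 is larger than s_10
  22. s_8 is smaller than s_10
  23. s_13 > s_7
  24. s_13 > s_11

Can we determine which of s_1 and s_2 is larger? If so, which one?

s_2 < s_8 and s_8 < s_10 give s_2 < s_10.
With s_10 < s_5: s_2 < s_8 < s_10 < s_5.
With s_5 < s_4: s_2 < s_8 < s_10 < s_5 < s_4.
With s_4 < s_1: s_2 < s_8 < s_10 < s_5 < s_4 < s_1.
So s_1 is larger.

s_1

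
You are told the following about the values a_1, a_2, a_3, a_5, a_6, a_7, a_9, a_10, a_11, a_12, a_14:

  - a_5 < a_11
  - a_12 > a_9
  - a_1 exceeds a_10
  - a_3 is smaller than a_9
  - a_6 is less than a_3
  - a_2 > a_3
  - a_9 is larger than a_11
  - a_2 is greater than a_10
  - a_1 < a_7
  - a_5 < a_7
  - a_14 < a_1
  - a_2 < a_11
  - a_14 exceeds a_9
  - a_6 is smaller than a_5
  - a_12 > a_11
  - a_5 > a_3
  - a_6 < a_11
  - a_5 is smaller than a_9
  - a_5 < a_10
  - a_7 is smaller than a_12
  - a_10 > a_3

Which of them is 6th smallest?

a_11

Piecing the relations together gives one ordering: a_6 < a_3 < a_5 < a_10 < a_2 < a_11 < a_9 < a_14 < a_1 < a_7 < a_12.
The 6th smallest is a_11.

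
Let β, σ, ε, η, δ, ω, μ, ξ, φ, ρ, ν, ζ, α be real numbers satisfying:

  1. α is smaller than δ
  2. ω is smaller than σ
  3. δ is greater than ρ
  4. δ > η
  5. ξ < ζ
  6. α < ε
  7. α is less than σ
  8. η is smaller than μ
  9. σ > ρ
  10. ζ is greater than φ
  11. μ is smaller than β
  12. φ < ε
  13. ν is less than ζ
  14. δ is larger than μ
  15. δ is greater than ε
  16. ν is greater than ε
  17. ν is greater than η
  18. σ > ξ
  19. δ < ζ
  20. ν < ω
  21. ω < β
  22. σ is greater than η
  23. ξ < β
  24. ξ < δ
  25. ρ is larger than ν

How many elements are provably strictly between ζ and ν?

2

Chaining upward from ν reaches: ρ, ω, σ, δ, β.
Chaining downward from ζ reaches: η, φ, ξ, α, ε, ρ, μ, δ.
Strictly between ν and ζ are those in both lists: ρ, δ — 2 elements.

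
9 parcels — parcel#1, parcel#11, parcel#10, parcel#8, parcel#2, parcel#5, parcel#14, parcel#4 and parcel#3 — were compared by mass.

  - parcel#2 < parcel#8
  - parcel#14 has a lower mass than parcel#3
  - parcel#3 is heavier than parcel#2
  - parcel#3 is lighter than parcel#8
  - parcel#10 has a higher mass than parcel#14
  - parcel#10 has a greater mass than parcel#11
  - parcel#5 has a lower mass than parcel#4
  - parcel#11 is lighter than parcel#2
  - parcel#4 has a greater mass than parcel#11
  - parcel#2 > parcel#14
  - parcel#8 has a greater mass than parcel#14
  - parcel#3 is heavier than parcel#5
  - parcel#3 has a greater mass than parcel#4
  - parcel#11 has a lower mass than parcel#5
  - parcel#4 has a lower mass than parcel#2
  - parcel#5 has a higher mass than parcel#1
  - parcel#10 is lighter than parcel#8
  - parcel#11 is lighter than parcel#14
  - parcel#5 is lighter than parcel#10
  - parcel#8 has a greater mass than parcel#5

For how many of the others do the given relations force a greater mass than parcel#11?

From parcel#11 the given relations immediately reach parcel#5, parcel#14, parcel#10, parcel#4, parcel#2.
From those, parcel#3, parcel#8 — 7 in total.
Nothing else is reachable above parcel#11; 7 in all.

7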